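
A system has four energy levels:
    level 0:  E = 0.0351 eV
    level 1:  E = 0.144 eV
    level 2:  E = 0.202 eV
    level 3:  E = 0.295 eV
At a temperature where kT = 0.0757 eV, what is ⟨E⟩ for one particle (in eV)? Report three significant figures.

0.0732 eV

Eᵢ/kT = 0.46367, 1.9022, 2.6684, 3.8970.
Z = Σ e^(−Eᵢ/kT) = e^(−0.46367) + e^(−1.9022) + e^(−2.6684) + e^(−3.8970) = 0.62897 + 0.14924 + 0.069363 + 0.020303 = 0.86788.
⟨E⟩ = Σ Eᵢ e^(−Eᵢ/kT) / Z = (0.0351·0.62897 + 0.144·0.14924 + 0.202·0.069363 + 0.295·0.020303) / 0.86788 = 0.0732 eV.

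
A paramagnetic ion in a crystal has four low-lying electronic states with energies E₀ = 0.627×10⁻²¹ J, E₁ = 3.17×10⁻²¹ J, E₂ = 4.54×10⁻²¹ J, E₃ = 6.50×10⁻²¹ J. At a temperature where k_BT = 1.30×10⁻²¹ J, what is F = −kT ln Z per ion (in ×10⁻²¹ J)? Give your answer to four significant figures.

Eᵢ/kT = 0.482308, 2.43846, 3.49231, 5.00000.
Z = Σ e^(−Eᵢ/kT) = e^(−0.482308) + e^(−2.43846) + e^(−3.49231) + e^(−5.00000) = 0.617357 + 0.0872952 + 0.0304305 + 0.00673795 = 0.741821.
F = −kT ln Z = −1.30 × ln(0.741821) = −1.30 × -0.298647 = 0.3882 ×10⁻²¹ J.

0.3882 ×10⁻²¹ J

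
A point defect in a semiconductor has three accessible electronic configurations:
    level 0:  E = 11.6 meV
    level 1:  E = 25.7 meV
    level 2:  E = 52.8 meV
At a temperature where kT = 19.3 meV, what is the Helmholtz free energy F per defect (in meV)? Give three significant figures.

2.53 meV

Eᵢ/kT = 0.60104, 1.3316, 2.7358.
Z = Σ e^(−Eᵢ/kT) = e^(−0.60104) + e^(−1.3316) + e^(−2.7358) = 0.54824 + 0.26405 + 0.064842 = 0.87713.
F = −kT ln Z = −19.3 × ln(0.87713) = −19.3 × -0.13110 = 2.53 meV.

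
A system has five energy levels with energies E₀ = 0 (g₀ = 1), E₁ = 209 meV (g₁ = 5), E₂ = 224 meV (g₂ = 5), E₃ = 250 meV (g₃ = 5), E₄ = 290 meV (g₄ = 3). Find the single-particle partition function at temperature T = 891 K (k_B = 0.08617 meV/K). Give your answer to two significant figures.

k_BT = 0.08617 × 891 K = 76.78 meV.
Eᵢ/kT = 0, 2.722, 2.917, 3.256, 3.777.
Z = Σ gᵢe^(−Eᵢ/kT) = 1·e^(−0) + 5·e^(−2.722) + 5·e^(−2.917) + 5·e^(−3.256) + 3·e^(−3.777) = 1.000 + 0.3287 + 0.2705 + 0.1927 + 0.06867 = 1.861.

Z = 1.9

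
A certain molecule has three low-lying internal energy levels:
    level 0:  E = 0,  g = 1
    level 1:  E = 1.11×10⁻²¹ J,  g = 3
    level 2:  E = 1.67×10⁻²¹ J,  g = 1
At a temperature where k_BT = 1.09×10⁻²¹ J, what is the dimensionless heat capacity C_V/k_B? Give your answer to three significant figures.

Eᵢ/kT = 0, 1.0183, 1.5321.
Z = Σ gᵢe^(−Eᵢ/kT) = 1·e^(−0) + 3·e^(−1.0183) + 1·e^(−1.5321) = 1.0000 + 1.0836 + 0.21608 = 2.2997.
⟨E⟩ = 0.67994, ⟨E²⟩ = 0.84260.
C_V/k_B = (⟨E²⟩ − ⟨E⟩²)/(kT)² = (0.84260 − 0.46232)/1.1881 = 0.320.

0.320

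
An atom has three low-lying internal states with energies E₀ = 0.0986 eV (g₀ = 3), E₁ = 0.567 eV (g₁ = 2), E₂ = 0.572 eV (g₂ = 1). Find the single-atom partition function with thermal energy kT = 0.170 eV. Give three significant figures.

Z = 1.79

Eᵢ/kT = 0.58000, 3.3353, 3.3647.
Z = Σ gᵢe^(−Eᵢ/kT) = 3·e^(−0.58000) + 2·e^(−3.3353) + 1·e^(−3.3647) = 1.6797 + 0.071208 + 0.034572 = 1.7855.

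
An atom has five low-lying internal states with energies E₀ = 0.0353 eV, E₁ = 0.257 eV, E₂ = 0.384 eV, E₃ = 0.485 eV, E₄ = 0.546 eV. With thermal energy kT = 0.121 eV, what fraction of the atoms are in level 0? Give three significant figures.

Eᵢ/kT = 0.29174, 2.1240, 3.1736, 4.0083, 4.5124.
Z = Σ e^(−Eᵢ/kT) = e^(−0.29174) + e^(−2.1240) + e^(−3.1736) + e^(−4.0083) + e^(−4.5124) = 0.74696 + 0.11955 + 0.041853 + 0.018164 + 0.010972 = 0.93750.
P₀ = e^(−E₀/kT) / Z = 0.74696/0.93750 = 0.797.

0.797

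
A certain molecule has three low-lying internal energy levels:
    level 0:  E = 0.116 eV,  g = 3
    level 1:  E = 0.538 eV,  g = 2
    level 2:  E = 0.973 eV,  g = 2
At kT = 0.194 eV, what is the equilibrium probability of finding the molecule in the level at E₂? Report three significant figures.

Eᵢ/kT = 0.59794, 2.7732, 5.0155.
Z = Σ gᵢe^(−Eᵢ/kT) = 3·e^(−0.59794) + 2·e^(−2.7732) + 2·e^(−5.0155) = 1.6498 + 0.12492 + 0.013269 = 1.7880.
P₂ = g₂ e^(−E₂/kT) / Z = 0.013269/1.7880 = 0.00742.

0.00742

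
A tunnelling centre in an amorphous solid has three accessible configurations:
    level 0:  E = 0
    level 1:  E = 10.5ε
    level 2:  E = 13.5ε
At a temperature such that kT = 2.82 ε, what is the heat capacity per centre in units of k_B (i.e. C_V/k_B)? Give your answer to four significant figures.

0.4935

Eᵢ/kT = 0, 3.72340, 4.78723.
Z = Σ e^(−Eᵢ/kT) = e^(−0) + e^(−3.72340) + e^(−4.78723) = 1.00000 + 0.0241517 + 0.00833551 = 1.03249.
⟨E⟩ = 0.354601 ε, ⟨E²⟩ = 4.05028 ε².
C_V/k_B = (⟨E²⟩ − ⟨E⟩²)/(kT)² = (4.05028 − 0.125742)/7.95240 = 0.4935.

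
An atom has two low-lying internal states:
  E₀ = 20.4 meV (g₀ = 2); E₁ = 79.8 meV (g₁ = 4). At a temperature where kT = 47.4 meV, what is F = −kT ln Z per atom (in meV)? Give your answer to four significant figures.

Eᵢ/kT = 0.430380, 1.68354.
Z = Σ gᵢe^(−Eᵢ/kT) = 2·e^(−0.430380) + 4·e^(−1.68354) = 1.30052 + 0.742862 = 2.04338.
F = −kT ln Z = −47.4 × ln(2.04338) = −47.4 × 0.714605 = -33.87 meV.

-33.87 meV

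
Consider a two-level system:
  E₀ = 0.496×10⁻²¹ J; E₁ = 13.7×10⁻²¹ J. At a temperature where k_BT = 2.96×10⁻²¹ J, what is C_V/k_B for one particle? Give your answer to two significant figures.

Eᵢ/kT = 0.1676, 4.628.
Z = Σ e^(−Eᵢ/kT) = e^(−0.1676) + e^(−4.628) = 0.8457 + 0.009774 = 0.8555.
⟨E⟩ = 0.6468, ⟨E²⟩ = 2.388.
C_V/k_B = (⟨E²⟩ − ⟨E⟩²)/(kT)² = (2.388 − 0.4184)/8.762 = 0.22.

0.22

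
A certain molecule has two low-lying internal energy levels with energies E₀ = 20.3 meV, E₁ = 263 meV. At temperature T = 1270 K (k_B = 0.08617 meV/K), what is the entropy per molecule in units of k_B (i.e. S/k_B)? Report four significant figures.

0.3210

k_BT = 0.08617 × 1270 K = 109.436 meV.
Eᵢ/kT = 0.185497, 2.40323.
Z = Σ e^(−Eᵢ/kT) = e^(−0.185497) + e^(−2.40323) = 0.830691 + 0.0904254 = 0.921116.
⟨E⟩ = Σ EᵢPᵢ = 44.1257 meV.
S/k_B = ln Z + ⟨E⟩/kT = ln(0.921116) + 44.1257/109.436 = -0.0821693 + 0.403210 = 0.3210.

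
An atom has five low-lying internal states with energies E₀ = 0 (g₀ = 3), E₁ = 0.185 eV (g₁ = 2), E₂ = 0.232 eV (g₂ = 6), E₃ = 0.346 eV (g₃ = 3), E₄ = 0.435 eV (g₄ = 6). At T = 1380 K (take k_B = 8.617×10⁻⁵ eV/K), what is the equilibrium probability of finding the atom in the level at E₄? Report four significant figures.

0.03368

k_BT = 8.617×10⁻⁵ × 1380 K = 0.118915 eV.
Eᵢ/kT = 0, 1.55573, 1.95097, 2.90964, 3.65808.
Z = Σ gᵢe^(−Eᵢ/kT) = 3·e^(−0) + 2·e^(−1.55573) + 6·e^(−1.95097) + 3·e^(−2.90964) + 6·e^(−3.65808) = 3.00000 + 0.422071 + 0.852817 + 0.163486 + 0.154692 = 4.59307.
P₄ = g₄ e^(−E₄/kT) / Z = 0.154692/4.59307 = 0.03368.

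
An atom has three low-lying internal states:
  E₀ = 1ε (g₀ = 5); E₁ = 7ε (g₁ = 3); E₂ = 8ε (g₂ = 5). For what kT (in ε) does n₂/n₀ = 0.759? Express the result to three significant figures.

25.4 ε

n₂/n₀ = (g₂/g₀) exp[−(E₂−E₀)/kT] = 0.759.
⇒ (E₂−E₀)/kT = ln((5/5)/0.759) = ln(1.3175) = 0.27574.
kT = 7ε / 0.27574 = 25.4 ε.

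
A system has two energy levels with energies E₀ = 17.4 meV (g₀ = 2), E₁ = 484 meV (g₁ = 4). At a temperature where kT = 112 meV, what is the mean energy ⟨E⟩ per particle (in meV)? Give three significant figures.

31.4 meV

Eᵢ/kT = 0.15536, 4.3214.
Z = Σ gᵢe^(−Eᵢ/kT) = 2·e^(−0.15536) + 4·e^(−4.3214) = 1.7122 + 0.053125 = 1.7653.
⟨E⟩ = Σ Eᵢ gᵢe^(−Eᵢ/kT) / Z = (17.4·1.7122 + 484·0.053125) / 1.7653 = 31.4 meV.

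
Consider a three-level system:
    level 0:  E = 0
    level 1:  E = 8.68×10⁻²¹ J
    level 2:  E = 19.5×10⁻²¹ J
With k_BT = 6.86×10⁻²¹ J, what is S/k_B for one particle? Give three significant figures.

Eᵢ/kT = 0, 1.2653, 2.8426.
Z = Σ e^(−Eᵢ/kT) = e^(−0) + e^(−1.2653) + e^(−2.8426) = 1.0000 + 0.28215 + 0.058274 = 1.3404.
⟨E⟩ = Σ EᵢPᵢ = 2.6749 ×10⁻²¹ J.
S/k_B = ln Z + ⟨E⟩/kT = ln(1.3404) + 2.6749/6.86 = 0.29297 + 0.38993 = 0.683.

0.683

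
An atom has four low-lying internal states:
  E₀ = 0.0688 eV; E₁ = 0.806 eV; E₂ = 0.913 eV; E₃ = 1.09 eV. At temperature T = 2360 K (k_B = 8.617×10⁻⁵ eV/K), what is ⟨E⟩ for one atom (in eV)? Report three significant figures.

0.107 eV

k_BT = 8.617×10⁻⁵ × 2360 K = 0.20336 eV.
Eᵢ/kT = 0.33832, 3.9634, 4.4896, 5.3600.
Z = Σ e^(−Eᵢ/kT) = e^(−0.33832) + e^(−3.9634) + e^(−4.4896) + e^(−5.3600) = 0.71297 + 0.018998 + 0.011225 + 0.0047009 = 0.74789.
⟨E⟩ = Σ Eᵢ e^(−Eᵢ/kT) / Z = (0.0688·0.71297 + 0.806·0.018998 + 0.913·0.011225 + 1.09·0.0047009) / 0.74789 = 0.107 eV.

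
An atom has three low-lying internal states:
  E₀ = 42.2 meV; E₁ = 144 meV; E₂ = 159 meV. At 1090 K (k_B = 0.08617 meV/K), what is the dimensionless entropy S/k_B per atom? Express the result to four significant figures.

0.9324

k_BT = 0.08617 × 1090 K = 93.9253 meV.
Eᵢ/kT = 0.449293, 1.53313, 1.69283.
Z = Σ e^(−Eᵢ/kT) = e^(−0.449293) + e^(−1.53313) + e^(−1.69283) = 0.638079 + 0.215859 + 0.183998 = 1.03794.
⟨E⟩ = Σ EᵢPᵢ = 84.0765 meV.
S/k_B = ln Z + ⟨E⟩/kT = ln(1.03794) + 84.0765/93.9253 = 0.0372380 + 0.895142 = 0.9324.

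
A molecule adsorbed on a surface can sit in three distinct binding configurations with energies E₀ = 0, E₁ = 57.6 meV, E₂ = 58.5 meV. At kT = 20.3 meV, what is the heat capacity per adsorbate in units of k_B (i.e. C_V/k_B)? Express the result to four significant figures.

Eᵢ/kT = 0, 2.83744, 2.88177.
Z = Σ e^(−Eᵢ/kT) = e^(−0) + e^(−2.83744) + e^(−2.88177) = 1.00000 + 0.0585754 + 0.0560355 = 1.11461.
⟨E⟩ = 5.96802 meV, ⟨E²⟩ = 346.405 meV².
C_V/k_B = (⟨E²⟩ − ⟨E⟩²)/(kT)² = (346.405 − 35.6173)/412.090 = 0.7542.

0.7542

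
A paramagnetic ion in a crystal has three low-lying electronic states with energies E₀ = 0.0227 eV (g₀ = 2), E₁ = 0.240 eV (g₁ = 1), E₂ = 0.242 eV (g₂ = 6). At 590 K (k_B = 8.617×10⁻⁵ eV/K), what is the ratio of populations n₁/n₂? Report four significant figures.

k_BT = 8.617×10⁻⁵ × 590 K = 0.0508403 eV.
n₁/n₂ = (g₁/g₂) exp[−(E₁−E₂)/kT] = (1/6) × exp(−(-0.002 eV)/(0.0508403 eV)) = (1/6) × exp(0.0393389) = 0.1734.

0.1734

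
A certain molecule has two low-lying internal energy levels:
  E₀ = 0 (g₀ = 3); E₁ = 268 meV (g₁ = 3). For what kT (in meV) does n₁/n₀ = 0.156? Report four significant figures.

144.2 meV

n₁/n₀ = (g₁/g₀) exp[−(E₁−E₀)/kT] = 0.156.
⇒ (E₁−E₀)/kT = ln((3/3)/0.156) = ln(6.41026) = 1.85790.
kT = 268 meV / 1.85790 = 144.2 meV.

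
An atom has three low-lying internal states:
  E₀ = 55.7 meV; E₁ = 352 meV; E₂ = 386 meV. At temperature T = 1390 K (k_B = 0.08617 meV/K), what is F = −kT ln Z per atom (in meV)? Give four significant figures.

39.20 meV

k_BT = 0.08617 × 1390 K = 119.776 meV.
Eᵢ/kT = 0.465035, 2.93882, 3.22268.
Z = Σ e^(−Eᵢ/kT) = e^(−0.465035) + e^(−2.93882) + e^(−3.22268) = 0.628113 + 0.0529281 + 0.0398481 = 0.720889.
F = −kT ln Z = −119.776 × ln(0.720889) = −119.776 × -0.327270 = 39.20 meV.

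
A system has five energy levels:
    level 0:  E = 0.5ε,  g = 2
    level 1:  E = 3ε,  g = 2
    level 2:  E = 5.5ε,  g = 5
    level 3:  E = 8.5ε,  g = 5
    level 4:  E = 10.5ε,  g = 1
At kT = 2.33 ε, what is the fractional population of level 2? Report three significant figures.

Eᵢ/kT = 0.21459, 1.2876, 2.3605, 3.6481, 4.5064.
Z = Σ gᵢe^(−Eᵢ/kT) = 2·e^(−0.21459) + 2·e^(−1.2876) + 5·e^(−2.3605) + 5·e^(−3.6481) + 1·e^(−4.5064) = 1.6137 + 0.55186 + 0.47187 + 0.13020 + 0.011038 = 2.7787.
P₂ = g₂ e^(−E₂/kT) / Z = 0.47187/2.7787 = 0.170.

0.170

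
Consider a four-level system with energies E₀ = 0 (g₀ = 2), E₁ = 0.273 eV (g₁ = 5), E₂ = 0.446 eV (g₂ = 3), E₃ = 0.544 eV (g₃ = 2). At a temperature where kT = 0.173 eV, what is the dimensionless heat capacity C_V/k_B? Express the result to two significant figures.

0.92

Eᵢ/kT = 0, 1.578, 2.578, 3.145.
Z = Σ gᵢe^(−Eᵢ/kT) = 2·e^(−0) + 5·e^(−1.578) + 3·e^(−2.578) + 2·e^(−3.145) = 2.000 + 1.032 + 0.2278 + 0.08613 = 3.346.
⟨E⟩ = 0.1286 eV, ⟨E²⟩ = 0.04415 eV².
C_V/k_B = (⟨E²⟩ − ⟨E⟩²)/(kT)² = (0.04415 − 0.01654)/0.02993 = 0.92.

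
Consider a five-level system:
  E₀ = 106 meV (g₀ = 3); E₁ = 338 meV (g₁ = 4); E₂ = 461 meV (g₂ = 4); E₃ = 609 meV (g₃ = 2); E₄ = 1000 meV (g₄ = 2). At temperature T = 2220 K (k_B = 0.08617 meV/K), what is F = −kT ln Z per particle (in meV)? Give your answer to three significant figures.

-201 meV

k_BT = 0.08617 × 2220 K = 191.30 meV.
Eᵢ/kT = 0.55410, 1.7669, 2.4098, 3.1835, 5.2274.
Z = Σ gᵢe^(−Eᵢ/kT) = 3·e^(−0.55410) + 4·e^(−1.7669) + 4·e^(−2.4098) + 2·e^(−3.1835) + 2·e^(−5.2274) = 1.7238 + 0.68345 + 0.35933 + 0.082881 + 0.010735 = 2.8602.
F = −kT ln Z = −191.30 × ln(2.8602) = −191.30 × 1.0509 = -201 meV.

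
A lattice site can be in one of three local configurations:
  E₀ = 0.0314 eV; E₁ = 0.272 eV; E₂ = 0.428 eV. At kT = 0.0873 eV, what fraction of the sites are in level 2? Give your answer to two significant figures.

Eᵢ/kT = 0.3597, 3.116, 4.903.
Z = Σ e^(−Eᵢ/kT) = e^(−0.3597) + e^(−3.116) + e^(−4.903) = 0.6979 + 0.04433 + 0.007424 = 0.7497.
P₂ = e^(−E₂/kT) / Z = 0.007424/0.7497 = 0.0099.

0.0099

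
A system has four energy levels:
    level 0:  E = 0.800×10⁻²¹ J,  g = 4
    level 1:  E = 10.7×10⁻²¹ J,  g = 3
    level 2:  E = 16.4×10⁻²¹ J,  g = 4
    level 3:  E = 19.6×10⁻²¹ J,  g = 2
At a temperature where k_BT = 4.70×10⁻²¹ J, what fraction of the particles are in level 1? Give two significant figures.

Eᵢ/kT = 0.1702, 2.277, 3.489, 4.170.
Z = Σ gᵢe^(−Eᵢ/kT) = 4·e^(−0.1702) + 3·e^(−2.277) + 4·e^(−3.489) + 2·e^(−4.170) = 3.374 + 0.3078 + 0.1221 + 0.03090 = 3.835.
P₁ = g₁ e^(−E₁/kT) / Z = 0.3078/3.835 = 0.080.

0.080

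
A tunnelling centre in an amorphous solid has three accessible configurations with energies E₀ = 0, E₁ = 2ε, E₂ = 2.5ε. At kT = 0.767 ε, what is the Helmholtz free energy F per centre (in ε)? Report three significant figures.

-0.0815 ε

Eᵢ/kT = 0, 2.6076, 3.2595.
Z = Σ e^(−Eᵢ/kT) = e^(−0) + e^(−2.6076) + e^(−3.2595) = 1.0000 + 0.073711 + 0.038408 = 1.1121.
F = −kT ln Z = −0.767 × ln(1.1121) = −0.767 × 0.10625 = -0.0815 ε.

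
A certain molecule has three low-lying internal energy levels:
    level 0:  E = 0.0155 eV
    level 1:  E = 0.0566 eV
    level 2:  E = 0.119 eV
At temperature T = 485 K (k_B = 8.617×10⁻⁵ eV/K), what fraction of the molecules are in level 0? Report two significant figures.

k_BT = 8.617×10⁻⁵ × 485 K = 0.04179 eV.
Eᵢ/kT = 0.3709, 1.354, 2.848.
Z = Σ e^(−Eᵢ/kT) = e^(−0.3709) + e^(−1.354) + e^(−2.848) = 0.6901 + 0.2582 + 0.05796 = 1.006.
P₀ = e^(−E₀/kT) / Z = 0.6901/1.006 = 0.69.

0.69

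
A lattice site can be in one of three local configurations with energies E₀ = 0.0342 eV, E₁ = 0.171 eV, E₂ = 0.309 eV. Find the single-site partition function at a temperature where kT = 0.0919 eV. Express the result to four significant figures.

Z = 0.8795

Eᵢ/kT = 0.372144, 1.86072, 3.36235.
Z = Σ e^(−Eᵢ/kT) = e^(−0.372144) + e^(−1.86072) + e^(−3.36235) = 0.689255 + 0.155561 + 0.0346537 = 0.879470.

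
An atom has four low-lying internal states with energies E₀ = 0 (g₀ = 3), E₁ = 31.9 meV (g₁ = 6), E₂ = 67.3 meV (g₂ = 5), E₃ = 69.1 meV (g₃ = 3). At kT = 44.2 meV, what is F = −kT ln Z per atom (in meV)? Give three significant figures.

-89.8 meV

Eᵢ/kT = 0, 0.72172, 1.5226, 1.5633.
Z = Σ gᵢe^(−Eᵢ/kT) = 3·e^(−0) + 6·e^(−0.72172) + 5·e^(−1.5226) + 3·e^(−1.5633) = 3.0000 + 2.9155 + 1.0907 + 0.62833 = 7.6345.
F = −kT ln Z = −44.2 × ln(7.6345) = −44.2 × 2.0327 = -89.8 meV.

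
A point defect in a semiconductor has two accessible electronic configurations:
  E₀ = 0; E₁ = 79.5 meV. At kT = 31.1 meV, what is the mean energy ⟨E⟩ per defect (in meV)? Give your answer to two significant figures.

5.7 meV

Eᵢ/kT = 0, 2.556.
Z = Σ e^(−Eᵢ/kT) = e^(−0) + e^(−2.556) = 1.000 + 0.07761 = 1.078.
⟨E⟩ = Σ Eᵢ e^(−Eᵢ/kT) / Z = (0·1.000 + 79.5·0.07761) / 1.078 = 5.7 meV.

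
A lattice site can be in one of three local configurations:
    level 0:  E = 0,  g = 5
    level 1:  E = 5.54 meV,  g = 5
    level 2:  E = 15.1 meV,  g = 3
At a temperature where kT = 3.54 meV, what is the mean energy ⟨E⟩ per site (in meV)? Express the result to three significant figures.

1.06 meV

Eᵢ/kT = 0, 1.5650, 4.2655.
Z = Σ gᵢe^(−Eᵢ/kT) = 5·e^(−0) + 5·e^(−1.5650) + 3·e^(−4.2655) = 5.0000 + 1.0454 + 0.042135 = 6.0875.
⟨E⟩ = Σ Eᵢ gᵢe^(−Eᵢ/kT) / Z = (0·5.0000 + 5.54·1.0454 + 15.1·0.042135) / 6.0875 = 1.06 meV.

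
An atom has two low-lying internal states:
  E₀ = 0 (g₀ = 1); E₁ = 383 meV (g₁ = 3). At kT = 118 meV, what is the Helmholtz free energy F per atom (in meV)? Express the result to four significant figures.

-13.04 meV

Eᵢ/kT = 0, 3.24576.
Z = Σ gᵢe^(−Eᵢ/kT) = 1·e^(−0) + 3·e^(−3.24576) = 1.00000 + 0.116817 = 1.11682.
F = −kT ln Z = −118 × ln(1.11682) = −118 × 0.110485 = -13.04 meV.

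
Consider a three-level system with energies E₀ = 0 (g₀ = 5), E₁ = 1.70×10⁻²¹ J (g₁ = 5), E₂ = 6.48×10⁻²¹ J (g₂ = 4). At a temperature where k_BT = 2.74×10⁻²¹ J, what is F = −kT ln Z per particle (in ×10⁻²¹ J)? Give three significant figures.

Eᵢ/kT = 0, 0.62044, 2.3650.
Z = Σ gᵢe^(−Eᵢ/kT) = 5·e^(−0) + 5·e^(−0.62044) + 4·e^(−2.3650) = 5.0000 + 2.6885 + 0.37580 = 8.0643.
F = −kT ln Z = −2.74 × ln(8.0643) = −2.74 × 2.0874 = -5.72 ×10⁻²¹ J.

-5.72 ×10⁻²¹ J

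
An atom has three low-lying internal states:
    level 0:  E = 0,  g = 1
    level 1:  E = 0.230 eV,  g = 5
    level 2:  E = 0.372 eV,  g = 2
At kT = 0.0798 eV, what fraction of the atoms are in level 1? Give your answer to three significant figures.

0.216

Eᵢ/kT = 0, 2.8822, 4.6617.
Z = Σ gᵢe^(−Eᵢ/kT) = 1·e^(−0) + 5·e^(−2.8822) + 2·e^(−4.6617) = 1.0000 + 0.28006 + 0.018901 = 1.2990.
P₁ = g₁ e^(−E₁/kT) / Z = 0.28006/1.2990 = 0.216.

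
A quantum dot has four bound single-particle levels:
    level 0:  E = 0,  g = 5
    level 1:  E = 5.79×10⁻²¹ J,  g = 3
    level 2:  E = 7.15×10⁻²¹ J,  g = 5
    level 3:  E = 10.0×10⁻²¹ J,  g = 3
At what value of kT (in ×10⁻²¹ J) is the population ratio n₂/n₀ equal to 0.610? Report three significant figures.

n₂/n₀ = (g₂/g₀) exp[−(E₂−E₀)/kT] = 0.610.
⇒ (E₂−E₀)/kT = ln((5/5)/0.610) = ln(1.6393) = 0.49427.
kT = 7.15 ×10⁻²¹ J / 0.49427 = 14.5 ×10⁻²¹ J.

14.5 ×10⁻²¹ J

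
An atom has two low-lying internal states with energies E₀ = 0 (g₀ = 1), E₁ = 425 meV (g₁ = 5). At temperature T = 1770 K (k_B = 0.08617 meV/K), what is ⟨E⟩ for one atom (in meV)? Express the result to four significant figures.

100.1 meV

k_BT = 0.08617 × 1770 K = 152.521 meV.
Eᵢ/kT = 0, 2.78650.
Z = Σ gᵢe^(−Eᵢ/kT) = 1·e^(−0) + 5·e^(−2.78650) = 1.00000 + 0.308183 = 1.30818.
⟨E⟩ = Σ Eᵢ gᵢe^(−Eᵢ/kT) / Z = (0·1.00000 + 425·0.308183) / 1.30818 = 100.1 meV.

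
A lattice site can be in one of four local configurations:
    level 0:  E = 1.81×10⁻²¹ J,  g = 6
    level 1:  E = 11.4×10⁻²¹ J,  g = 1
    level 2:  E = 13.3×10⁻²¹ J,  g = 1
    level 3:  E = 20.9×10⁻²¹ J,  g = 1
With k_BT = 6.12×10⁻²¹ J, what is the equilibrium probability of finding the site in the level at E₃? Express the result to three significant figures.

0.00690

Eᵢ/kT = 0.29575, 1.8627, 2.1732, 3.4150.
Z = Σ gᵢe^(−Eᵢ/kT) = 6·e^(−0.29575) + 1·e^(−1.8627) + 1·e^(−2.1732) + 1·e^(−3.4150) = 4.4638 + 0.15525 + 0.11381 + 0.032876 = 4.7657.
P₃ = g₃ e^(−E₃/kT) / Z = 0.032876/4.7657 = 0.00690.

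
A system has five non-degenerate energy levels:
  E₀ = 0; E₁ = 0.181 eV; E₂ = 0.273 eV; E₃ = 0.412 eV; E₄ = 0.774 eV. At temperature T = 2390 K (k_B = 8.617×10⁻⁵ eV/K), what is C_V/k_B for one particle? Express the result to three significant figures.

0.560

k_BT = 8.617×10⁻⁵ × 2390 K = 0.20595 eV.
Eᵢ/kT = 0, 0.87885, 1.3256, 2.0005, 3.7582.
Z = Σ e^(−Eᵢ/kT) = e^(−0) + e^(−0.87885) + e^(−1.3256) + e^(−2.0005) + e^(−3.7582) = 1.0000 + 0.41526 + 0.26564 + 0.13527 + 0.023326 = 1.8395.
⟨E⟩ = 0.12040 eV, ⟨E²⟩ = 0.038237 eV².
C_V/k_B = (⟨E²⟩ − ⟨E⟩²)/(kT)² = (0.038237 − 0.014496)/0.042415 = 0.560.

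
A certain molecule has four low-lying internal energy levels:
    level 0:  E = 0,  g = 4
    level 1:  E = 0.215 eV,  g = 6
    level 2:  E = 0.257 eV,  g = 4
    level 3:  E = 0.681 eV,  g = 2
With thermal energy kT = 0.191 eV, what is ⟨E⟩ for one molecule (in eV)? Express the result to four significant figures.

Eᵢ/kT = 0, 1.12565, 1.34555, 3.56545.
Z = Σ gᵢe^(−Eᵢ/kT) = 4·e^(−0) + 6·e^(−1.12565) + 4·e^(−1.34555) + 2·e^(−3.56545) = 4.00000 + 1.94665 + 1.04159 + 0.0565685 = 7.04481.
⟨E⟩ = Σ Eᵢ gᵢe^(−Eᵢ/kT) / Z = (0·4.00000 + 0.215·1.94665 + 0.257·1.04159 + 0.681·0.0565685) / 7.04481 = 0.1029 eV.

0.1029 eV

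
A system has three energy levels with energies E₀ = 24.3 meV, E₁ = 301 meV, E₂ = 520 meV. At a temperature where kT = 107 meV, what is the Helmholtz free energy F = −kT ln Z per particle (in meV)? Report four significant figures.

15.57 meV

Eᵢ/kT = 0.227103, 2.81308, 4.85981.
Z = Σ e^(−Eᵢ/kT) = e^(−0.227103) + e^(−2.81308) + e^(−4.85981) = 0.796839 + 0.0600198 + 0.00775196 = 0.864611.
F = −kT ln Z = −107 × ln(0.864611) = −107 × -0.145476 = 15.57 meV.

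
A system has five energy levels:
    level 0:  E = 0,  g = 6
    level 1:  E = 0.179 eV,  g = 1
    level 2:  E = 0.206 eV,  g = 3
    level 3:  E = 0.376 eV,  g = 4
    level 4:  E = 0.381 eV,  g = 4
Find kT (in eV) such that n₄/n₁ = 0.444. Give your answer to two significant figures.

0.092 eV

n₄/n₁ = (g₄/g₁) exp[−(E₄−E₁)/kT] = 0.444.
⇒ (E₄−E₁)/kT = ln((4/1)/0.444) = ln(9.009) = 2.198.
kT = 0.202 eV / 2.198 = 0.092 eV.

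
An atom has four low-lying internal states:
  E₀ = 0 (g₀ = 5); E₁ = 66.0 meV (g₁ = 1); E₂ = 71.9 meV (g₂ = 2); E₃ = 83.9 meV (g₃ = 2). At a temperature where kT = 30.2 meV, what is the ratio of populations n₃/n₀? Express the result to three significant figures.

n₃/n₀ = (g₃/g₀) exp[−(E₃−E₀)/kT] = (2/5) × exp(−(83.9 meV)/(30.2 meV)) = (2/5) × exp(-2.7781) = 0.0249.

0.0249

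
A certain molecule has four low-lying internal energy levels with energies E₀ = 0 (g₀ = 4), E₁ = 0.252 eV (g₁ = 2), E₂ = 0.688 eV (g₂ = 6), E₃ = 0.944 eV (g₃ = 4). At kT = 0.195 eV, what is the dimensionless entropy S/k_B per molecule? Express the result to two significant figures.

1.9

Eᵢ/kT = 0, 1.292, 3.528, 4.841.
Z = Σ gᵢe^(−Eᵢ/kT) = 4·e^(−0) + 2·e^(−1.292) + 6·e^(−3.528) + 4·e^(−4.841) = 4.000 + 0.5494 + 0.1762 + 0.03160 = 4.757.
⟨E⟩ = Σ EᵢPᵢ = 0.06086 eV.
S/k_B = ln Z + ⟨E⟩/kT = ln(4.757) + 0.06086/0.195 = 1.560 + 0.3121 = 1.9.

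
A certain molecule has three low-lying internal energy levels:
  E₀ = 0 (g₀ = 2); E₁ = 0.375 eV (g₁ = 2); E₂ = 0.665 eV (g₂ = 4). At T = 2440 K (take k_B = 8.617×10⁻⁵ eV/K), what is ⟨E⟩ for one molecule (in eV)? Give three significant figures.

0.0952 eV

k_BT = 8.617×10⁻⁵ × 2440 K = 0.21025 eV.
Eᵢ/kT = 0, 1.7836, 3.1629.
Z = Σ gᵢe^(−Eᵢ/kT) = 2·e^(−0) + 2·e^(−1.7836) + 4·e^(−3.1629) = 2.0000 + 0.33606 + 0.16921 = 2.5053.
⟨E⟩ = Σ Eᵢ gᵢe^(−Eᵢ/kT) / Z = (0·2.0000 + 0.375·0.33606 + 0.665·0.16921) / 2.5053 = 0.0952 eV.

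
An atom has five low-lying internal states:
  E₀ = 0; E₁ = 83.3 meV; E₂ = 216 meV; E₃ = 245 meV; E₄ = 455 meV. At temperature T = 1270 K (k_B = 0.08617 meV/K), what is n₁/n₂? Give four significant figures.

3.362

k_BT = 0.08617 × 1270 K = 109.436 meV.
n₁/n₂ = exp[−(E₁−E₂)/kT] = exp(−(-132.7 meV)/(109.436 meV)) = exp(1.21258) = 3.362.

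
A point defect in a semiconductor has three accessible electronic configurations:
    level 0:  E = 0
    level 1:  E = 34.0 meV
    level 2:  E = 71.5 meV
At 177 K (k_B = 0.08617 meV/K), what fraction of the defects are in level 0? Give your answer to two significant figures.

0.90

k_BT = 0.08617 × 177 K = 15.25 meV.
Eᵢ/kT = 0, 2.230, 4.689.
Z = Σ e^(−Eᵢ/kT) = e^(−0) + e^(−2.230) + e^(−4.689) = 1.000 + 0.1075 + 0.009196 = 1.117.
P₀ = e^(−E₀/kT) / Z = 1.000/1.117 = 0.90.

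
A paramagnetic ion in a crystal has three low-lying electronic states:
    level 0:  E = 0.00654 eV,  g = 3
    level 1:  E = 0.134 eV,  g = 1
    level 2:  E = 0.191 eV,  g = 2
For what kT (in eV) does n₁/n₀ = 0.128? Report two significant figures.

n₁/n₀ = (g₁/g₀) exp[−(E₁−E₀)/kT] = 0.128.
⇒ (E₁−E₀)/kT = ln((1/3)/0.128) = ln(2.604) = 0.9570.
kT = 0.12746 eV / 0.9570 = 0.13 eV.

0.13 eV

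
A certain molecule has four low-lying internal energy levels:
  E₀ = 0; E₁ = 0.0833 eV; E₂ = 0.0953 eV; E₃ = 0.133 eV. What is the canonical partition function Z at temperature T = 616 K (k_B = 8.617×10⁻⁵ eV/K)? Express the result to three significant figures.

Z = 1.46

k_BT = 8.617×10⁻⁵ × 616 K = 0.053081 eV.
Eᵢ/kT = 0, 1.5693, 1.7954, 2.5056.
Z = Σ e^(−Eᵢ/kT) = e^(−0) + e^(−1.5693) + e^(−1.7954) + e^(−2.5056) = 1.0000 + 0.20819 + 0.16606 + 0.081627 = 1.4559.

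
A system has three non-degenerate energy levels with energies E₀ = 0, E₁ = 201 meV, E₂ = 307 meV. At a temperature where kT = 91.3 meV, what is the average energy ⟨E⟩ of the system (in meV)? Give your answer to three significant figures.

Eᵢ/kT = 0, 2.2015, 3.3625.
Z = Σ e^(−Eᵢ/kT) = e^(−0) + e^(−2.2015) + e^(−3.3625) = 1.0000 + 0.11064 + 0.034649 = 1.1453.
⟨E⟩ = Σ Eᵢ e^(−Eᵢ/kT) / Z = (0·1.0000 + 201·0.11064 + 307·0.034649) / 1.1453 = 28.7 meV.

28.7 meV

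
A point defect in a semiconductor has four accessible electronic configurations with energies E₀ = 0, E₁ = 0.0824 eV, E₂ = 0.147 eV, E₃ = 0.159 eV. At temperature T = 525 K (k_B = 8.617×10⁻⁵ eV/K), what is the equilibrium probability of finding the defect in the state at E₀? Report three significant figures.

k_BT = 8.617×10⁻⁵ × 525 K = 0.045239 eV.
Eᵢ/kT = 0, 1.8214, 3.2494, 3.5147.
Z = Σ e^(−Eᵢ/kT) = e^(−0) + e^(−1.8214) + e^(−3.2494) + e^(−3.5147) = 1.0000 + 0.16180 + 0.038797 + 0.029757 = 1.2304.
P₀ = e^(−E₀/kT) / Z = 1.0000/1.2304 = 0.813.

0.813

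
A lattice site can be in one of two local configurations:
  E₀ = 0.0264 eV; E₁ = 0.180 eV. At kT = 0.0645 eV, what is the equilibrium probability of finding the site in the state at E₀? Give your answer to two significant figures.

Eᵢ/kT = 0.4093, 2.791.
Z = Σ e^(−Eᵢ/kT) = e^(−0.4093) + e^(−2.791) = 0.6641 + 0.06136 = 0.7255.
P₀ = e^(−E₀/kT) / Z = 0.6641/0.7255 = 0.92.

0.92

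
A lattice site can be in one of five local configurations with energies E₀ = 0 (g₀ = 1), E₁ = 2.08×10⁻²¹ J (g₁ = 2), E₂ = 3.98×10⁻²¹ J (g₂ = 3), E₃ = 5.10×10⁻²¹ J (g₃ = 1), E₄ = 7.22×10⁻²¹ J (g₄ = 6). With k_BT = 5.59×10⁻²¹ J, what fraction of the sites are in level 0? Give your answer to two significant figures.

Eᵢ/kT = 0, 0.3721, 0.7120, 0.9123, 1.292.
Z = Σ gᵢe^(−Eᵢ/kT) = 1·e^(−0) + 2·e^(−0.3721) + 3·e^(−0.7120) + 1·e^(−0.9123) + 6·e^(−1.292) = 1.000 + 1.379 + 1.472 + 0.4016 + 1.648 = 5.901.
P₀ = g₀ e^(−E₀/kT) / Z = 1.000/5.901 = 0.17.

0.17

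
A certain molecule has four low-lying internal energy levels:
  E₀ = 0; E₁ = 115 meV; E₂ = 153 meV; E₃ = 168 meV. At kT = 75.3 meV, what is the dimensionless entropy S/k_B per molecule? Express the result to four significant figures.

0.9509

Eᵢ/kT = 0, 1.52722, 2.03187, 2.23108.
Z = Σ e^(−Eᵢ/kT) = e^(−0) + e^(−1.52722) + e^(−2.03187) + e^(−2.23108) = 1.00000 + 0.217138 + 0.131090 + 0.107412 = 1.45564.
⟨E⟩ = Σ EᵢPᵢ = 43.3300 meV.
S/k_B = ln Z + ⟨E⟩/kT = ln(1.45564) + 43.3300/75.3 = 0.375446 + 0.575432 = 0.9509.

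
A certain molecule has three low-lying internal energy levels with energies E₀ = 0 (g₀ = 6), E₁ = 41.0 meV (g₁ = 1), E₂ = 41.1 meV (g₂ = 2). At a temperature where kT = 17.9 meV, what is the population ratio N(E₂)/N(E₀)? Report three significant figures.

n₂/n₀ = (g₂/g₀) exp[−(E₂−E₀)/kT] = (2/6) × exp(−(41.1 meV)/(17.9 meV)) = (2/6) × exp(-2.2961) = 0.0336.

0.0336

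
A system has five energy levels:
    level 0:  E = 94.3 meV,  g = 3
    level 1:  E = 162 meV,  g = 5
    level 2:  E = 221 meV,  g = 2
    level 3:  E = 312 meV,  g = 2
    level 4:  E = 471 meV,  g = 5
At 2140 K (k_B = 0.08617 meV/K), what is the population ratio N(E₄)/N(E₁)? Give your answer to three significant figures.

k_BT = 0.08617 × 2140 K = 184.40 meV.
n₄/n₁ = (g₄/g₁) exp[−(E₄−E₁)/kT] = (5/5) × exp(−(309 meV)/(184.40 meV)) = (5/5) × exp(-1.6757) = 0.187.

0.187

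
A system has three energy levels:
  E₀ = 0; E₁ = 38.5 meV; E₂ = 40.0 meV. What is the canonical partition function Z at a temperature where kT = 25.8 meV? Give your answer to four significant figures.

Z = 1.437

Eᵢ/kT = 0, 1.49225, 1.55039.
Z = Σ e^(−Eᵢ/kT) = e^(−0) + e^(−1.49225) + e^(−1.55039) = 1.00000 + 0.224866 + 0.212165 = 1.43703.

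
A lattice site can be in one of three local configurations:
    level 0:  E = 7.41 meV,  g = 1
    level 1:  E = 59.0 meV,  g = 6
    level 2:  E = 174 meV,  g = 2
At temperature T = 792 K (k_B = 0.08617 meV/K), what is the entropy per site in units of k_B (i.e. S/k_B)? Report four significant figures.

k_BT = 0.08617 × 792 K = 68.2466 meV.
Eᵢ/kT = 0.108577, 0.864512, 2.54958.
Z = Σ gᵢe^(−Eᵢ/kT) = 1·e^(−0.108577) + 6·e^(−0.864512) + 2·e^(−2.54958) = 0.897110 + 2.52754 + 0.156229 = 3.58088.
⟨E⟩ = Σ EᵢPᵢ = 51.0926 meV.
S/k_B = ln Z + ⟨E⟩/kT = ln(3.58088) + 51.0926/68.2466 = 1.27561 + 0.748647 = 2.024.

2.024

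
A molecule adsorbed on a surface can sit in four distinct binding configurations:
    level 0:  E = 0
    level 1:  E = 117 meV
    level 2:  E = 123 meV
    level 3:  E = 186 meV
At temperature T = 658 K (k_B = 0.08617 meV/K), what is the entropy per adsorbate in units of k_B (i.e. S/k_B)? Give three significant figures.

k_BT = 0.08617 × 658 K = 56.700 meV.
Eᵢ/kT = 0, 2.0635, 2.1693, 3.2804.
Z = Σ e^(−Eᵢ/kT) = e^(−0) + e^(−2.0635) + e^(−2.1693) + e^(−3.2804) = 1.0000 + 0.12701 + 0.11426 + 0.037613 = 1.2789.
⟨E⟩ = Σ EᵢPᵢ = 28.079 meV.
S/k_B = ln Z + ⟨E⟩/kT = ln(1.2789) + 28.079/56.700 = 0.24600 + 0.49522 = 0.741.

0.741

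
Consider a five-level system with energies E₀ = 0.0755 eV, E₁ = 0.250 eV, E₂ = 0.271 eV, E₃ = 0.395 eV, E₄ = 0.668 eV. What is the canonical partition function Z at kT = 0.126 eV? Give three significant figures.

Z = 0.852

Eᵢ/kT = 0.59921, 1.9841, 2.1508, 3.1349, 5.3016.
Z = Σ e^(−Eᵢ/kT) = e^(−0.59921) + e^(−1.9841) + e^(−2.1508) + e^(−3.1349) + e^(−5.3016) = 0.54925 + 0.13750 + 0.11639 + 0.043504 + 0.0049836 = 0.85163.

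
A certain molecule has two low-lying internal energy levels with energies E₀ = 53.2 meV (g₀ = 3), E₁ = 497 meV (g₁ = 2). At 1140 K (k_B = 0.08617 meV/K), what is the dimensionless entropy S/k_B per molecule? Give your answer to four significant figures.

1.138

k_BT = 0.08617 × 1140 K = 98.2338 meV.
Eᵢ/kT = 0.541565, 5.05936.
Z = Σ gᵢe^(−Eᵢ/kT) = 3·e^(−0.541565) + 2·e^(−5.05936) = 1.74551 + 0.0126992 = 1.75821.
⟨E⟩ = Σ EᵢPᵢ = 56.4055 meV.
S/k_B = ln Z + ⟨E⟩/kT = ln(1.75821) + 56.4055/98.2338 = 0.564296 + 0.574196 = 1.138.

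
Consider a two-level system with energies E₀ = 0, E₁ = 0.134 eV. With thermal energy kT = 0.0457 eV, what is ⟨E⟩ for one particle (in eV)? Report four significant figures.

0.006779 eV

Eᵢ/kT = 0, 2.93217.
Z = Σ e^(−Eᵢ/kT) = e^(−0) + e^(−2.93217) = 1.00000 + 0.0532813 = 1.05328.
⟨E⟩ = Σ Eᵢ e^(−Eᵢ/kT) / Z = (0·1.00000 + 0.134·0.0532813) / 1.05328 = 0.006779 eV.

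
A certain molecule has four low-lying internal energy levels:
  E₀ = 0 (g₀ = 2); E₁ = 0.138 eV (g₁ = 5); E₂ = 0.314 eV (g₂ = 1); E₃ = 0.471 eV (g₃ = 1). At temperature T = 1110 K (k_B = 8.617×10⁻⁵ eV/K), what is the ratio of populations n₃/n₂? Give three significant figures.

k_BT = 8.617×10⁻⁵ × 1110 K = 0.095649 eV.
n₃/n₂ = (g₃/g₂) exp[−(E₃−E₂)/kT] = (1/1) × exp(−(0.157 eV)/(0.095649 eV)) = (1/1) × exp(-1.6414) = 0.194.

0.194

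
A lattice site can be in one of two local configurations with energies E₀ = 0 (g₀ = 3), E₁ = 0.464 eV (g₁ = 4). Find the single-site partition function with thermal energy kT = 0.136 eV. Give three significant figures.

Z = 3.13

Eᵢ/kT = 0, 3.4118.
Z = Σ gᵢe^(−Eᵢ/kT) = 3·e^(−0) + 4·e^(−3.4118) = 3.0000 + 0.13193 = 3.1319.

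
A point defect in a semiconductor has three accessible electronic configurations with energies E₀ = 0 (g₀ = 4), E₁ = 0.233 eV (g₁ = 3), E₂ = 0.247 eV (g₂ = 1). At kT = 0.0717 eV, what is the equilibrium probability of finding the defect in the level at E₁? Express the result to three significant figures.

Eᵢ/kT = 0, 3.2497, 3.4449.
Z = Σ gᵢe^(−Eᵢ/kT) = 4·e^(−0) + 3·e^(−3.2497) + 1·e^(−3.4449) = 4.0000 + 0.11636 + 0.031908 = 4.1483.
P₁ = g₁ e^(−E₁/kT) / Z = 0.11636/4.1483 = 0.0281.

0.0281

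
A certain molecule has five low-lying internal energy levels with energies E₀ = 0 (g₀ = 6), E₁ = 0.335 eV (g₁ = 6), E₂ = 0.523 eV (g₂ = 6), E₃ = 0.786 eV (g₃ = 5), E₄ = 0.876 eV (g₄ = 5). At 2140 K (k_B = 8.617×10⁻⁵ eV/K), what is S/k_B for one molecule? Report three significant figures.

2.45

k_BT = 8.617×10⁻⁵ × 2140 K = 0.18440 eV.
Eᵢ/kT = 0, 1.8167, 2.8362, 4.2625, 4.7505.
Z = Σ gᵢe^(−Eᵢ/kT) = 6·e^(−0) + 6·e^(−1.8167) + 6·e^(−2.8362) + 5·e^(−4.2625) + 5·e^(−4.7505) = 6.0000 + 0.97537 + 0.35189 + 0.070435 + 0.043237 = 7.4409.
⟨E⟩ = Σ EᵢPᵢ = 0.081176 eV.
S/k_B = ln Z + ⟨E⟩/kT = ln(7.4409) + 0.081176/0.18440 = 2.0070 + 0.44022 = 2.45.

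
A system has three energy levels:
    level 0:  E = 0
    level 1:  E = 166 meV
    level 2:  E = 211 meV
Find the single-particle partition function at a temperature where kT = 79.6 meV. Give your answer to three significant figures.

Eᵢ/kT = 0, 2.0854, 2.6508.
Z = Σ e^(−Eᵢ/kT) = e^(−0) + e^(−2.0854) + e^(−2.6508) = 1.0000 + 0.12426 + 0.070595 = 1.1949.

Z = 1.19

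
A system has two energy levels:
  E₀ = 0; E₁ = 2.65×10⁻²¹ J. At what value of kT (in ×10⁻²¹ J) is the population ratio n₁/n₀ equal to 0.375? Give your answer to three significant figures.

2.70 ×10⁻²¹ J

n₁/n₀ = exp[−(E₁−E₀)/kT] = 0.375.
⇒ (E₁−E₀)/kT = ln(1/0.375) = ln(2.6667) = 0.98084.
kT = 2.65 ×10⁻²¹ J / 0.98084 = 2.70 ×10⁻²¹ J.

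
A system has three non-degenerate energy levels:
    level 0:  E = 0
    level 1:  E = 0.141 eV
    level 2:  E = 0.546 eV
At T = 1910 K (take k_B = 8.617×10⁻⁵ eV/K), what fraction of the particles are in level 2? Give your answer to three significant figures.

k_BT = 8.617×10⁻⁵ × 1910 K = 0.16458 eV.
Eᵢ/kT = 0, 0.85673, 3.3175.
Z = Σ e^(−Eᵢ/kT) = e^(−0) + e^(−0.85673) + e^(−3.3175) = 1.0000 + 0.42455 + 0.036243 = 1.4608.
P₂ = e^(−E₂/kT) / Z = 0.036243/1.4608 = 0.0248.

0.0248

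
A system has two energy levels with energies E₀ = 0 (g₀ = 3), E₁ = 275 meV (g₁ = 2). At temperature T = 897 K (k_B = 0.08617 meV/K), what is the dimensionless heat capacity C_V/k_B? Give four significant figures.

0.2316

k_BT = 0.08617 × 897 K = 77.2945 meV.
Eᵢ/kT = 0, 3.55782.
Z = Σ gᵢe^(−Eᵢ/kT) = 3·e^(−0) + 2·e^(−3.55782) = 3.00000 + 0.0570018 = 3.05700.
⟨E⟩ = 5.12774 meV, ⟨E²⟩ = 1410.13 meV².
C_V/k_B = (⟨E²⟩ − ⟨E⟩²)/(kT)² = (1410.13 − 26.2937)/5974.44 = 0.2316.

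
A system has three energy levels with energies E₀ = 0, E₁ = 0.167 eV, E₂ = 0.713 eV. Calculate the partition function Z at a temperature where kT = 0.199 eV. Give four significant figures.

Eᵢ/kT = 0, 0.839196, 3.58291.
Z = Σ e^(−Eᵢ/kT) = e^(−0) + e^(−0.839196) + e^(−3.58291) = 1.00000 + 0.432058 + 0.0277947 = 1.45985.

Z = 1.460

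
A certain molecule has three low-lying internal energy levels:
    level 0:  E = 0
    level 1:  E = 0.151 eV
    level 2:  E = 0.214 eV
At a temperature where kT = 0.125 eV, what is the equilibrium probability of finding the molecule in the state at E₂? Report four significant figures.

Eᵢ/kT = 0, 1.20800, 1.71200.
Z = Σ e^(−Eᵢ/kT) = e^(−0) + e^(−1.20800) + e^(−1.71200) = 1.00000 + 0.298794 + 0.180504 = 1.47930.
P₂ = e^(−E₂/kT) / Z = 0.180504/1.47930 = 0.1220.

0.1220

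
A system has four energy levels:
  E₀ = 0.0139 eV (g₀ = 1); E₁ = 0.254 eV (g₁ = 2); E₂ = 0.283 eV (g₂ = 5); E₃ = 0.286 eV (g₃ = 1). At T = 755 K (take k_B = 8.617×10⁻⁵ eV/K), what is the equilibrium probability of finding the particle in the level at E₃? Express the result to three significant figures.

0.0133

k_BT = 8.617×10⁻⁵ × 755 K = 0.065058 eV.
Eᵢ/kT = 0.21366, 3.9042, 4.3500, 4.3961.
Z = Σ gᵢe^(−Eᵢ/kT) = 1·e^(−0.21366) + 2·e^(−3.9042) + 5·e^(−4.3500) + 1·e^(−4.3961) = 0.80762 + 0.040314 + 0.064534 + 0.012325 = 0.92479.
P₃ = g₃ e^(−E₃/kT) / Z = 0.012325/0.92479 = 0.0133.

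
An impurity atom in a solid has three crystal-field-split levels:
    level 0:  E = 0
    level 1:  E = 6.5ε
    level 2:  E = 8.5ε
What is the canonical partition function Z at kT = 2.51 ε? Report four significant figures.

Z = 1.109

Eᵢ/kT = 0, 2.58964, 3.38645.
Z = Σ e^(−Eᵢ/kT) = e^(−0) + e^(−2.58964) + e^(−3.38645) = 1.00000 + 0.0750471 + 0.0338286 = 1.10888.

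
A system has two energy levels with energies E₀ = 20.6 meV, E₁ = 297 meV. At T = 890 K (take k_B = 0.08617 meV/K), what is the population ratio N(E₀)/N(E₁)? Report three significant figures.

36.7

k_BT = 0.08617 × 890 K = 76.691 meV.
n₀/n₁ = exp[−(E₀−E₁)/kT] = exp(−(-276.4 meV)/(76.691 meV)) = exp(3.6041) = 36.7.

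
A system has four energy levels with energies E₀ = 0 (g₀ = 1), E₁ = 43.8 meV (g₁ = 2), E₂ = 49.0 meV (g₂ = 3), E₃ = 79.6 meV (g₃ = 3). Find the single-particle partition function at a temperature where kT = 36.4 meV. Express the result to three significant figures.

Z = 2.72

Eᵢ/kT = 0, 1.2033, 1.3462, 2.1868.
Z = Σ gᵢe^(−Eᵢ/kT) = 1·e^(−0) + 2·e^(−1.2033) + 3·e^(−1.3462) + 3·e^(−2.1868) = 1.0000 + 0.60040 + 0.78068 + 0.33683 = 2.7179.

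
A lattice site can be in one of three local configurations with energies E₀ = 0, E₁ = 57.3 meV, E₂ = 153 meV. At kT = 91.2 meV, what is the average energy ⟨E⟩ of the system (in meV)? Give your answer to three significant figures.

Eᵢ/kT = 0, 0.62829, 1.6776.
Z = Σ e^(−Eᵢ/kT) = e^(−0) + e^(−0.62829) + e^(−1.6776) = 1.0000 + 0.53350 + 0.18682 = 1.7203.
⟨E⟩ = Σ Eᵢ e^(−Eᵢ/kT) / Z = (0·1.0000 + 57.3·0.53350 + 153·0.18682) / 1.7203 = 34.4 meV.

34.4 meV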